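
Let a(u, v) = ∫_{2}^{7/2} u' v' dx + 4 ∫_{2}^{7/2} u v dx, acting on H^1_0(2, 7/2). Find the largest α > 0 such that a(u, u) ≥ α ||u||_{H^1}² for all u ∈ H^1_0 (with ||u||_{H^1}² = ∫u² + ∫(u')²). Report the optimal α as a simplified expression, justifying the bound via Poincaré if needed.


α = 1

Coercivity of a(·,·) on H^1_0(2, 7/2) means a(u, u) ≥ α ||u||_{H^1}² for every u ∈ H^1_0.
The interval has length L = 3/2, and Poincaré/coercivity depend only on L. Here a(u, u) = ∫(u')² + (4)·∫u².
Here c = 4 ≥ 1, so a(u,u) = ∫(u')² + c∫u² ≥ ∫(u')² + ∫u² = ||u||_{H^1}², i.e. α = 1 works. No larger α is possible: a(u,u) ≥ α||u||_{H^1}² means (1−α)∫(u')² ≥ (α−c)∫u², and for the modes u_n = sin(nπ(x−x₀)/L) (x₀ the left endpoint) one has ∫u_n²/∫(u_n')² = (L/(nπ))² → 0, so a(u_n,u_n)/||u_n||_{H^1}² → 1. Hence the optimal constant is α = 1.
Therefore α = 1.


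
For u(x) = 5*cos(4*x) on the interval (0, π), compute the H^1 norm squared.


||u||_{H^1(0,π)}^2 = 425*π/2

u'(x) = -20*sin(4*x).
Expand u² and (u')² and integrate term by term on (0, π), using: for integers n ≥ 1, ∫_0^π sin²(nx) dx = ∫_0^π cos²(nx) dx = π/2; for n ≠ n', ∫_0^π sin(nx)sin(n'x) dx = ∫_0^π cos(nx)cos(n'x) dx = 0; and by product-to-sum, ∫_0^π sin(nx)cos(n'x) dx = ½∫_0^π [sin((n+n')x) + sin((n−n')x)] dx, which is 0 when n+n' is even and 2n/(n²−n'²) when n+n' is odd (it need not vanish on (0, π)).
  u² squared terms: (5)²·∫cos(4x)² dx = 25·π/2 = 25*π/2.
  So ∫_0^π u² dx = 25*π/2.
  (u')² squared terms: (-20)²·∫sin(4x)² dx = 400·π/2 = 200*π.
  So ∫_0^π (u')² dx = 200*π.
||u||_{H^1}^2 = (25*π/2) + (200*π) = 425*π/2.


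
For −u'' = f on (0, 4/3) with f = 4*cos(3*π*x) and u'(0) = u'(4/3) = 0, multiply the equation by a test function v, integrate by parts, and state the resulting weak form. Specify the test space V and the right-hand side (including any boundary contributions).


V = H^1(0, 4/3) (no boundary constraint on v; u is determined up to an additive constant); weak form: ∫_0^4/3 u'v' dx = ∫_0^4/3 (4*cos(3*π*x)) v dx for all v ∈ V.

Multiply both sides by a test function v and integrate from 0 to 4/3:
  ∫_0^4/3 −u''(x) v(x) dx = ∫_0^4/3 f(x) v(x) dx.
Integrate the LHS by parts once:
  ∫_0^4/3 −u'' v dx = −[u'(x) v(x)]_0^4/3 + ∫_0^4/3 u'(x) v'(x) dx.
Thus ∫_0^4/3 u'(x) v'(x) dx = ∫_0^4/3 f(x) v(x) dx + [u'(x) v(x)]_0^4/3.
Choose V so that boundary terms are either known or forced to vanish.
u has homogeneous Neumann: u'(0) = u'(4/3) = 0. So [u' v]_0^4/3 = 0·v(4/3) − 0·v(0) = 0 for any v; take V = H^1(0, 4/3).
Weak formulation: find u (satisfying any essential BC) such that ∫_0^4/3 u'(x) v'(x) dx = ∫_0^4/3 f v dx for all v ∈ V (homogeneous Neumann, so boundary terms vanish).
Substituting f(x) = 4*cos(3*π*x), the right-hand side is ∫_0^4/3 (4*cos(3*π*x)) v dx.
Compatibility check (pure Neumann): taking v ≡ 1 ∈ V gives 0 = ∫_0^4/3 f dx + (0) − (0), i.e. ∫_0^4/3 f dx must equal u'(0) − u'(4/3) = 0. Indeed ∫_0^4/3 (4*cos(3*π*x)) dx = 0, so the data are compatible. The solution is then unique only up to an additive constant (fix it e.g. by requiring ∫_0^4/3 u dx = 0).


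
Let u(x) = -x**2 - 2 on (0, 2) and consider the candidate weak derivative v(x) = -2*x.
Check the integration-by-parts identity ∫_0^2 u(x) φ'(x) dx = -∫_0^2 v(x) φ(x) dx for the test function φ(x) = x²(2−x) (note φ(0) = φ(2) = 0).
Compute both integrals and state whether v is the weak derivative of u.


LHS = 16/5, RHS = 16/5. Yes, v = u' weakly.

u(x) = -x**2 - 2, classical derivative u'(x) = -2*x.
φ(x) = x²(2−x), so φ'(x) = x*(4 - 3*x).
Note φ(0) = φ(2) = 0, so the boundary term u·φ vanishes.
LHS = ∫_0^2 u(x) φ'(x) dx = ∫_0^2 (3*x^4 - 4*x^3 + 6*x^2 - 8*x) dx. Term by term:
  ∫_0^2 3*x^4 dx = 96/5;  ∫_0^2 -4*x^3 dx = -16;  ∫_0^2 6*x^2 dx = 16;
  ∫_0^2 -8*x dx = -16.
Sum: 96/5 − 16 + 16 − 16 = 16/5.
So LHS = 16/5.
∫_0^2 v(x) φ(x) dx = ∫_0^2 (2*x^4 - 4*x^3) dx. Term by term:
  ∫_0^2 2*x^4 dx = 64/5;  ∫_0^2 -4*x^3 dx = -16.
Sum: 64/5 − 16 = -16/5.
So RHS = -∫_0^2 v(x) φ(x) dx = 16/5.
LHS = RHS, so the identity holds for this test φ.
Moreover u is smooth here and v(x) = u'(x) = -2*x pointwise, so the identity holds for every test function. Hence v is the weak derivative of u.


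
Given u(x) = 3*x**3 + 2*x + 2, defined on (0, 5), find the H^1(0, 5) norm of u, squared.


||u||_{H^1}^2 = 3407315/21

The H^1 norm (squared) on an interval (0, L) is
  ||u||_{H^1}^2 = ∫_0^L u(x)^2 dx + ∫_0^L u'(x)^2 dx.
Compute u'(x) = 9*x**2 + 2.
Then u(x)^2 = 9*x**6 + 12*x**4 + 12*x**3 + 4*x**2 + 8*x + 4 and u'(x)^2 = 81*x**4 + 36*x**2 + 4.
Integrate each monomial from 0 to 5 using ∫_0^5 c·x^n dx = c·5^(n+1)/(n+1):
  ∫_0^5 u(x)^2 dx = ∫_0^5 (9*x^6 + 12*x^4 + 12*x^3 + 4*x^2 + 8*x + 4) dx. Term by term:
    ∫_0^5 9*x^6 dx = 703125/7;  ∫_0^5 12*x^4 dx = 7500;  ∫_0^5 12*x^3 dx = 1875;
    ∫_0^5 4*x^2 dx = 500/3;  ∫_0^5 8*x dx = 100;  ∫_0^5 4 dx = 20.
  Sum: 703125/7 + 7500 + 1875 + 500/3 + 100 + 20 = 2312270/21.
  ∫_0^5 u'(x)^2 dx = ∫_0^5 (81*x^4 + 36*x^2 + 4) dx. Term by term:
    ∫_0^5 81*x^4 dx = 50625;  ∫_0^5 36*x^2 dx = 1500;  ∫_0^5 4 dx = 20.
  Sum: 50625 + 1500 + 20 = 52145.
Adding: ||u||_{H^1}^2 = 2312270/21 + 52145 = 3407315/21.


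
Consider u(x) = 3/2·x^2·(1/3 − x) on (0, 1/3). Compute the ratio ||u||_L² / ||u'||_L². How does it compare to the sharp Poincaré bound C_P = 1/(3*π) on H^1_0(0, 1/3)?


||u||_L² / ||u'||_L² = sqrt(14)/42 < C_P = 1/(3*π).

u(x) = 3/2·x^2·(1/3 − x), so u'(x) = x*(2 - 9*x)/2.
u(x) = 3/2·x^2·(1/3 − x) vanishes at x = 0 and x = 1/3, so u ∈ H^1_0(0, 1/3). Differentiate via the product rule and integrate the resulting polynomials term by term.
  ∫_0^1/3 u² dx = ∫_0^1/3 (9*x^6/4 - 3*x^5/2 + x^4/4) dx. Term by term:
    ∫_0^1/3 9*x^6/4 dx = 1/6804;  ∫_0^1/3 -3*x^5/2 dx = -1/2916;  ∫_0^1/3 x^4/4 dx = 1/4860.
  Sum: 1/6804 − 1/2916 + 1/4860 = 1/102060.
  ∫_0^1/3 (u')² dx = ∫_0^1/3 (81*x^4/4 - 9*x^3 + x^2) dx. Term by term:
    ∫_0^1/3 81*x^4/4 dx = 1/60;  ∫_0^1/3 -9*x^3 dx = -1/36;  ∫_0^1/3 x^2 dx = 1/81.
  Sum: 1/60 − 1/36 + 1/81 = 1/810.
∫_0^1/3 u² dx = 1/102060, so ||u||_L² = sqrt(35)/1890.
∫_0^1/3 (u')² dx = 1/810, so ||u'||_L² = sqrt(10)/90.
Ratio ||u||_L² / ||u'||_L² = sqrt(14)/42.
Sharp Poincaré constant on H^1_0(0, 1/3) is C_P = L/π = 1/(3*π), achieved by sin(3*π·x).
A polynomial bump cannot attain the sharp Poincaré constant (only the first sine eigenfunction does), so the ratio is strictly less than C_P, consistent with ||u||_L² ≤ C_P ||u'||_L².


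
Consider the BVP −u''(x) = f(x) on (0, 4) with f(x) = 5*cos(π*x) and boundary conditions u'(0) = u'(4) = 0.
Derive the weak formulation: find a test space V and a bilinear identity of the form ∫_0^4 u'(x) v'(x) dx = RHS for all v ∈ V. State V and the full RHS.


V = H^1(0, 4) (no boundary constraint on v; u is determined up to an additive constant); weak form: ∫_0^4 u'v' dx = ∫_0^4 (5*cos(π*x)) v dx for all v ∈ V.

Multiply both sides by a test function v and integrate from 0 to 4:
  ∫_0^4 −u''(x) v(x) dx = ∫_0^4 f(x) v(x) dx.
Integrate the LHS by parts once:
  ∫_0^4 −u'' v dx = −[u'(x) v(x)]_0^4 + ∫_0^4 u'(x) v'(x) dx.
Thus ∫_0^4 u'(x) v'(x) dx = ∫_0^4 f(x) v(x) dx + [u'(x) v(x)]_0^4.
Choose V so that boundary terms are either known or forced to vanish.
u has homogeneous Neumann: u'(0) = u'(4) = 0. So [u' v]_0^4 = 0·v(4) − 0·v(0) = 0 for any v; take V = H^1(0, 4).
Weak formulation: find u (satisfying any essential BC) such that ∫_0^4 u'(x) v'(x) dx = ∫_0^4 f v dx for all v ∈ V (homogeneous Neumann, so boundary terms vanish).
Substituting f(x) = 5*cos(π*x), the right-hand side is ∫_0^4 (5*cos(π*x)) v dx.
Compatibility check (pure Neumann): taking v ≡ 1 ∈ V gives 0 = ∫_0^4 f dx + (0) − (0), i.e. ∫_0^4 f dx must equal u'(0) − u'(4) = 0. Indeed ∫_0^4 (5*cos(π*x)) dx = 0, so the data are compatible. The solution is then unique only up to an additive constant (fix it e.g. by requiring ∫_0^4 u dx = 0).


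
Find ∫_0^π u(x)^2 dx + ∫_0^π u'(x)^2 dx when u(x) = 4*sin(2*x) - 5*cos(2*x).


||u||_{H^1(0,π)}^2 = 205*π/2

u'(x) = 10*sin(2*x) + 8*cos(2*x).
Expand u² and (u')² and integrate term by term on (0, π), using: for integers n ≥ 1, ∫_0^π sin²(nx) dx = ∫_0^π cos²(nx) dx = π/2; for n ≠ n', ∫_0^π sin(nx)sin(n'x) dx = ∫_0^π cos(nx)cos(n'x) dx = 0; and by product-to-sum, ∫_0^π sin(nx)cos(n'x) dx = ½∫_0^π [sin((n+n')x) + sin((n−n')x)] dx, which is 0 when n+n' is even and 2n/(n²−n'²) when n+n' is odd (it need not vanish on (0, π)).
  u² squared terms: (-5)²·∫cos(2x)² dx = 25·π/2 = 25*π/2;  (4)²·∫sin(2x)² dx = 16·π/2 = 8*π.
  u² cross terms: 2·(-5)·(4)·∫cos(2x)·sin(2x) dx = -40·(0) = 0.
  So ∫_0^π u² dx = 25*π/2 + 8*π + 0 = 41*π/2.
  (u')² squared terms: (8)²·∫cos(2x)² dx = 64·π/2 = 32*π;  (10)²·∫sin(2x)² dx = 100·π/2 = 50*π.
  (u')² cross terms: 2·(8)·(10)·∫cos(2x)·sin(2x) dx = 160·(0) = 0.
  So ∫_0^π (u')² dx = 32*π + 50*π + 0 = 82*π.
||u||_{H^1}^2 = (41*π/2) + (82*π) = 205*π/2.


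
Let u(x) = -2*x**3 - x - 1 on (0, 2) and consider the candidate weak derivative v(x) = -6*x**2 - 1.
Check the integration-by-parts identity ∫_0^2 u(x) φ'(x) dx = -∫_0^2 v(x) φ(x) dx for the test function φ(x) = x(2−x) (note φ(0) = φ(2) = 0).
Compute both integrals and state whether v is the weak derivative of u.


LHS = 164/15, RHS = 164/15. Yes, v = u' weakly.

u(x) = -2*x**3 - x - 1, classical derivative u'(x) = -6*x**2 - 1.
φ(x) = x(2−x), so φ'(x) = 2 - 2*x.
Note φ(0) = φ(2) = 0, so the boundary term u·φ vanishes.
LHS = ∫_0^2 u(x) φ'(x) dx = ∫_0^2 (4*x^4 - 4*x^3 + 2*x^2 - 2) dx. Term by term:
  ∫_0^2 4*x^4 dx = 128/5;  ∫_0^2 -4*x^3 dx = -16;  ∫_0^2 2*x^2 dx = 16/3;
  ∫_0^2 -2 dx = -4.
Sum: 128/5 − 16 + 16/3 − 4 = 164/15.
So LHS = 164/15.
∫_0^2 v(x) φ(x) dx = ∫_0^2 (6*x^4 - 12*x^3 + x^2 - 2*x) dx. Term by term:
  ∫_0^2 6*x^4 dx = 192/5;  ∫_0^2 -12*x^3 dx = -48;  ∫_0^2 x^2 dx = 8/3;
  ∫_0^2 -2*x dx = -4.
Sum: 192/5 − 48 + 8/3 − 4 = -164/15.
So RHS = -∫_0^2 v(x) φ(x) dx = 164/15.
LHS = RHS, so the identity holds for this test φ.
Moreover u is smooth here and v(x) = u'(x) = -6*x**2 - 1 pointwise, so the identity holds for every test function. Hence v is the weak derivative of u.


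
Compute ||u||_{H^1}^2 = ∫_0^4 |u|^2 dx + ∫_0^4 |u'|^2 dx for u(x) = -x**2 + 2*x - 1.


||u||_{H^1}^2 = 1292/15

The H^1 norm (squared) on an interval (0, L) is
  ||u||_{H^1}^2 = ∫_0^L u(x)^2 dx + ∫_0^L u'(x)^2 dx.
Compute u'(x) = 2 - 2*x.
Then u(x)^2 = x**4 - 4*x**3 + 6*x**2 - 4*x + 1 and u'(x)^2 = 4*x**2 - 8*x + 4.
Integrate each monomial from 0 to 4 using ∫_0^4 c·x^n dx = c·4^(n+1)/(n+1):
  ∫_0^4 u(x)^2 dx = ∫_0^4 (x^4 - 4*x^3 + 6*x^2 - 4*x + 1) dx. Term by term:
    ∫_0^4 x^4 dx = 1024/5;  ∫_0^4 -4*x^3 dx = -256;  ∫_0^4 6*x^2 dx = 128;
    ∫_0^4 -4*x dx = -32;  ∫_0^4 1 dx = 4.
  Sum: 1024/5 − 256 + 128 − 32 + 4 = 244/5.
  ∫_0^4 u'(x)^2 dx = ∫_0^4 (4*x^2 - 8*x + 4) dx. Term by term:
    ∫_0^4 4*x^2 dx = 256/3;  ∫_0^4 -8*x dx = -64;  ∫_0^4 4 dx = 16.
  Sum: 256/3 − 64 + 16 = 112/3.
Adding: ||u||_{H^1}^2 = 244/5 + 112/3 = 1292/15.


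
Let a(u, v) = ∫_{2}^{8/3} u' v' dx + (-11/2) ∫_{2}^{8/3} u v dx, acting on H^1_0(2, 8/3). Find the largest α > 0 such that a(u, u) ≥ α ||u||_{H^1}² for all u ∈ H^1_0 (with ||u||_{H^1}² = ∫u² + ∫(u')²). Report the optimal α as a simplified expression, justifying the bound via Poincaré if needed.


α = (-22 + 9*π^2)/(4 + 9*π^2)

Coercivity of a(·,·) on H^1_0(2, 8/3) means a(u, u) ≥ α ||u||_{H^1}² for every u ∈ H^1_0.
The interval has length L = 2/3, and Poincaré/coercivity depend only on L. Here a(u, u) = ∫(u')² + (-11/2)·∫u².
Here c = -11/2 < 0 with |c| < (π/L)² = 9*π^2/4, so coercivity still holds. The condition a(u,u) ≥ α||u||_{H^1}² reads (1−α)∫(u')² ≥ (α−c)∫u². Any admissible α is ≤ 1 (rapidly oscillating u have ∫u²/∫(u')² → 0), and α = 1 would force 0 ≥ (1−c)∫u², impossible since c < 1; so 1−α > 0. By the sharp Poincaré inequality on H^1_0 of an interval of length L, ∫(u')² ≥ (π/L)²∫u² with equality for the first sine mode sin(π(x−x₀)/L) (x₀ the left endpoint), so the inequality holds for all u iff (1−α)(π/L)² ≥ α − c, i.e. α ≤ ((π/L)² + c)/((π/L)² + 1) = (1 + c(L/π)²)/(1 + (L/π)²). (Direct route, valid since c ≤ 0: Poincaré gives c∫u² ≥ c(L/π)²∫(u')², so a(u,u) ≥ (1 + c(L/π)²)∫(u')², while ||u||_{H^1}² ≤ (1 + (L/π)²)∫(u')²; dividing yields the same α.) With (π/L)² = 9*π^2/4 and c = -11/2, the largest admissible constant is α = ((π/L)² + c)/((π/L)² + 1).
Simplifying, α = (-22 + 9*π^2)/(4 + 9*π^2).


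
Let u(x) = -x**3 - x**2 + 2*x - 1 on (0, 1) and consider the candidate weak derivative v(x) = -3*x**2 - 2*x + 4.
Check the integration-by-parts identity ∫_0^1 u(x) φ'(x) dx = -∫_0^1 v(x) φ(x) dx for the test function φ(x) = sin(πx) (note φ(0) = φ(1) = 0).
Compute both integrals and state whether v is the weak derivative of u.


LHS = (-12 + π^2)/π^3, RHS = -3/π - 12/π^3. No, v is not the weak derivative of u.

u(x) = -x**3 - x**2 + 2*x - 1, classical derivative u'(x) = -3*x**2 - 2*x + 2.
φ(x) = sin(πx), so φ'(x) = π*cos(π*x).
Note φ(0) = φ(1) = 0, so the boundary term u·φ vanishes.
LHS = ∫_0^1 u(x) φ'(x) dx = ∫_0^1 (-π*x^3*cos(π*x) - π*x^2*cos(π*x) + 2*π*x*cos(π*x) - π*cos(π*x)) dx. Term by term:
  ∫_0^1 -π*cos(π*x) dx = 0;  ∫_0^1 -π*x^2*cos(π*x) dx = 2/π;  ∫_0^1 -π*x^3*cos(π*x) dx = -12/π^3 + 3/π;
  ∫_0^1 2*π*x*cos(π*x) dx = -4/π.
Sum: 0 + 2/π + -12/π^3 + 3/π − 4/π = (-12 + π^2)/π^3.
So LHS = (-12 + π^2)/π^3.
∫_0^1 v(x) φ(x) dx = ∫_0^1 (-3*x^2*sin(π*x) - 2*x*sin(π*x) + 4*sin(π*x)) dx. Term by term:
  ∫_0^1 4*sin(π*x) dx = 8/π;  ∫_0^1 -3*x^2*sin(π*x) dx = -3/π + 12/π^3;  ∫_0^1 -2*x*sin(π*x) dx = -2/π.
Sum: 8/π + -3/π + 12/π^3 − 2/π = 12/π^3 + 3/π.
So RHS = -∫_0^1 v(x) φ(x) dx = -3/π - 12/π^3.
LHS − RHS = 4/π ≠ 0, so the identity fails.
(For a valid weak derivative the identity must hold for EVERY test function, in particular this one. The failure shows v is NOT the weak derivative of u.)
Correct weak derivative would be u'(x) = -3*x**2 - 2*x + 2.


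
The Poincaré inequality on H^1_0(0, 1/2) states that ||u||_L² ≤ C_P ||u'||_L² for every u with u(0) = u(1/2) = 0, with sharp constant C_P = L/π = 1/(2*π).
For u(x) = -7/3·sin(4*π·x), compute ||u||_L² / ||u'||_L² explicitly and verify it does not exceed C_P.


||u||_L² / ||u'||_L² = 1/(4*π) < C_P = 1/(2*π).

u(x) = -7/3·sin(4*π·x), so u'(x) = -28*π*cos(4*π*x)/3.
Writing u(x) = A·sin(kπx/L) with A = -7/3 and k = 2, use ∫_0^L sin²(kπx/L) dx = L/2 and ∫_0^L cos²(kπx/L) dx = L/2.
u² = 49/9·sin²(4*π·x) and (u')² = 784*π^2/9·cos²(4*π·x), and each of sin², cos² integrates to L/2 = 1/4 over (0, 1/2).
∫_0^1/2 u² dx = 49/36, so ||u||_L² = 7/6.
∫_0^1/2 (u')² dx = 196*π^2/9, so ||u'||_L² = 14*π/3.
Ratio ||u||_L² / ||u'||_L² = 1/(4*π).
Sharp Poincaré constant on H^1_0(0, 1/2) is C_P = L/π = 1/(2*π), achieved by sin(2*π·x).
This is the k = 2 harmonic; the ratio L/(kπ) is strictly less than C_P = L/π, consistent with the sharp inequality ||u||_L² ≤ C_P ||u'||_L².


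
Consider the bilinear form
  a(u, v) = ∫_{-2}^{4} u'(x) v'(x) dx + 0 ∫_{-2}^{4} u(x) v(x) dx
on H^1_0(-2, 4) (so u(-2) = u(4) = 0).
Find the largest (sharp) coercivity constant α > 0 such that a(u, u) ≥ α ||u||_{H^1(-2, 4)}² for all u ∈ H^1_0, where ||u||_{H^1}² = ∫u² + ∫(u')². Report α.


α = π^2/(π^2 + 36)

Coercivity of a(·,·) on H^1_0(-2, 4) means a(u, u) ≥ α ||u||_{H^1}² for every u ∈ H^1_0.
The interval has length L = 6, and Poincaré/coercivity depend only on L. Here a(u, u) = ∫(u')² + (0)·∫u².
Here c = 0, so a(u,u) = ∫(u')² alone. The condition a(u,u) ≥ α||u||_{H^1}² reads (1−α)∫(u')² ≥ (α−c)∫u². Any admissible α is ≤ 1 (rapidly oscillating u have ∫u²/∫(u')² → 0), and α = 1 would force 0 ≥ (1−c)∫u², impossible since c < 1; so 1−α > 0. By the sharp Poincaré inequality on H^1_0 of an interval of length L, ∫(u')² ≥ (π/L)²∫u² with equality for the first sine mode sin(π(x−x₀)/L) (x₀ the left endpoint), so the inequality holds for all u iff (1−α)(π/L)² ≥ α − c, i.e. α ≤ ((π/L)² + c)/((π/L)² + 1) = (1 + c(L/π)²)/(1 + (L/π)²). (Direct route, valid since c ≤ 0: Poincaré gives c∫u² ≥ c(L/π)²∫(u')², so a(u,u) ≥ (1 + c(L/π)²)∫(u')², while ||u||_{H^1}² ≤ (1 + (L/π)²)∫(u')²; dividing yields the same α.) With (π/L)² = π^2/36 and c = 0, the largest admissible constant is α = ((π/L)² + c)/((π/L)² + 1).
Simplifying, α = π^2/(π^2 + 36).


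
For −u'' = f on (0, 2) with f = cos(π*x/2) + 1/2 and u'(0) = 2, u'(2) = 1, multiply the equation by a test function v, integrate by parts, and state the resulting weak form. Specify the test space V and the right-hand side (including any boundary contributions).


V = H^1(0, 2) (v unrestricted at boundary; u is determined up to an additive constant); weak form: ∫_0^2 u'v' dx = ∫_0^2 (cos(π*x/2) + 1/2) v dx + v(2) − 2·v(0) for all v ∈ V.

Multiply both sides by a test function v and integrate from 0 to 2:
  ∫_0^2 −u''(x) v(x) dx = ∫_0^2 f(x) v(x) dx.
Integrate the LHS by parts once:
  ∫_0^2 −u'' v dx = −[u'(x) v(x)]_0^2 + ∫_0^2 u'(x) v'(x) dx.
Thus ∫_0^2 u'(x) v'(x) dx = ∫_0^2 f(x) v(x) dx + [u'(x) v(x)]_0^2.
Choose V so that boundary terms are either known or forced to vanish.
u has inhomogeneous Neumann u'(0) = 2, u'(2) = 1. [u' v]_0^2 = (1)·v(2) − (2)·v(0) = v(2) − 2·v(0). Take V = H^1(0, 2); boundary term becomes part of RHS.
Weak formulation: find u (satisfying any essential BC) such that ∫_0^2 u'(x) v'(x) dx = ∫_0^2 f v dx + v(2) − 2·v(0) for all v ∈ V (Neumann data are natural BCs: they enter the RHS as boundary terms).
Substituting f(x) = cos(π*x/2) + 1/2, the right-hand side is ∫_0^2 (cos(π*x/2) + 1/2) v dx + v(2) − 2·v(0).
Compatibility check (pure Neumann): taking v ≡ 1 ∈ V gives 0 = ∫_0^2 f dx + (1) − (2), i.e. ∫_0^2 f dx must equal u'(0) − u'(2) = 1. Indeed ∫_0^2 (cos(π*x/2) + 1/2) dx = 1, so the data are compatible. The solution is then unique only up to an additive constant (fix it e.g. by requiring ∫_0^2 u dx = 0).


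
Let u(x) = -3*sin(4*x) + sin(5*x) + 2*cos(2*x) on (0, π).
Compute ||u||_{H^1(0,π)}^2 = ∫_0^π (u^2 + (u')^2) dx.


||u||_{H^1(0,π)}^2 = 200/21 + 199*π/2

u'(x) = -4*sin(2*x) - 12*cos(4*x) + 5*cos(5*x).
Expand u² and (u')² and integrate term by term on (0, π), using: for integers n ≥ 1, ∫_0^π sin²(nx) dx = ∫_0^π cos²(nx) dx = π/2; for n ≠ n', ∫_0^π sin(nx)sin(n'x) dx = ∫_0^π cos(nx)cos(n'x) dx = 0; and by product-to-sum, ∫_0^π sin(nx)cos(n'x) dx = ½∫_0^π [sin((n+n')x) + sin((n−n')x)] dx, which is 0 when n+n' is even and 2n/(n²−n'²) when n+n' is odd (it need not vanish on (0, π)).
  u² squared terms: (-3)²·∫sin(4x)² dx = 9·π/2 = 9*π/2;  (2)²·∫cos(2x)² dx = 4·π/2 = 2*π;  (1)²·∫sin(5x)² dx = 1·π/2 = π/2.
  u² cross terms: 2·(-3)·(2)·∫sin(4x)·cos(2x) dx = -12·(0) = 0;  2·(-3)·(1)·∫sin(4x)·sin(5x) dx = -6·(0) = 0;  2·(2)·(1)·∫cos(2x)·sin(5x) dx = 4·(10/21) = 40/21.
  So ∫_0^π u² dx = 9*π/2 + 2*π + π/2 + 0 + 0 + 40/21 = 40/21 + 7*π.
  (u')² squared terms: (-12)²·∫cos(4x)² dx = 144·π/2 = 72*π;  (-4)²·∫sin(2x)² dx = 16·π/2 = 8*π;  (5)²·∫cos(5x)² dx = 25·π/2 = 25*π/2.
  (u')² cross terms: 2·(-12)·(-4)·∫cos(4x)·sin(2x) dx = 96·(0) = 0;  2·(-12)·(5)·∫cos(4x)·cos(5x) dx = -120·(0) = 0;  2·(-4)·(5)·∫sin(2x)·cos(5x) dx = -40·(-4/21) = 160/21.
  So ∫_0^π (u')² dx = 72*π + 8*π + 25*π/2 + 0 + 0 + 160/21 = 160/21 + 185*π/2.
||u||_{H^1}^2 = (40/21 + 7*π) + (160/21 + 185*π/2) = 200/21 + 199*π/2.


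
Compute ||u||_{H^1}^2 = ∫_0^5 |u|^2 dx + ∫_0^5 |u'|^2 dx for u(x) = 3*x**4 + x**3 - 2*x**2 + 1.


||u||_{H^1}^2 = 46277935/12

The H^1 norm (squared) on an interval (0, L) is
  ||u||_{H^1}^2 = ∫_0^L u(x)^2 dx + ∫_0^L u'(x)^2 dx.
Compute u'(x) = 12*x**3 + 3*x**2 - 4*x.
Then u(x)^2 = 9*x**8 + 6*x**7 - 11*x**6 - 4*x**5 + 10*x**4 + 2*x**3 - 4*x**2 + 1 and u'(x)^2 = 144*x**6 + 72*x**5 - 87*x**4 - 24*x**3 + 16*x**2.
Integrate each monomial from 0 to 5 using ∫_0^5 c·x^n dx = c·5^(n+1)/(n+1):
  ∫_0^5 u(x)^2 dx = ∫_0^5 (9*x^8 + 6*x^7 - 11*x^6 - 4*x^5 + 10*x^4 + 2*x^3 - 4*x^2 + 1) dx. Term by term:
    ∫_0^5 9*x^8 dx = 1953125;  ∫_0^5 6*x^7 dx = 1171875/4;  ∫_0^5 -11*x^6 dx = -859375/7;
    ∫_0^5 -4*x^5 dx = -31250/3;  ∫_0^5 10*x^4 dx = 6250;  ∫_0^5 2*x^3 dx = 625/2;
    ∫_0^5 -4*x^2 dx = -500/3;  ∫_0^5 1 dx = 5.
  Sum: 1953125 + 1171875/4 − 859375/7 − 31250/3 + 6250 + 625/2 − 500/3 + 5 = 178022045/84.
  ∫_0^5 u'(x)^2 dx = ∫_0^5 (144*x^6 + 72*x^5 - 87*x^4 - 24*x^3 + 16*x^2) dx. Term by term:
    ∫_0^5 144*x^6 dx = 11250000/7;  ∫_0^5 72*x^5 dx = 187500;  ∫_0^5 -87*x^4 dx = -54375;
    ∫_0^5 -24*x^3 dx = -3750;  ∫_0^5 16*x^2 dx = 2000/3.
  Sum: 11250000/7 + 187500 − 54375 − 3750 + 2000/3 = 36480875/21.
Adding: ||u||_{H^1}^2 = 178022045/84 + 36480875/21 = 46277935/12.


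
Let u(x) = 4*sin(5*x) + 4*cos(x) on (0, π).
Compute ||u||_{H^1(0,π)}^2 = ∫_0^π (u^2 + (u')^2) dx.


||u||_{H^1(0,π)}^2 = 224*π

u'(x) = -4*sin(x) + 20*cos(5*x).
Expand u² and (u')² and integrate term by term on (0, π), using: for integers n ≥ 1, ∫_0^π sin²(nx) dx = ∫_0^π cos²(nx) dx = π/2; for n ≠ n', ∫_0^π sin(nx)sin(n'x) dx = ∫_0^π cos(nx)cos(n'x) dx = 0; and by product-to-sum, ∫_0^π sin(nx)cos(n'x) dx = ½∫_0^π [sin((n+n')x) + sin((n−n')x)] dx, which is 0 when n+n' is even and 2n/(n²−n'²) when n+n' is odd (it need not vanish on (0, π)).
  u² squared terms: (4)²·∫cos(x)² dx = 16·π/2 = 8*π;  (4)²·∫sin(5x)² dx = 16·π/2 = 8*π.
  u² cross terms: 2·(4)·(4)·∫cos(x)·sin(5x) dx = 32·(0) = 0.
  So ∫_0^π u² dx = 8*π + 8*π + 0 = 16*π.
  (u')² squared terms: (-4)²·∫sin(x)² dx = 16·π/2 = 8*π;  (20)²·∫cos(5x)² dx = 400·π/2 = 200*π.
  (u')² cross terms: 2·(-4)·(20)·∫sin(x)·cos(5x) dx = -160·(0) = 0.
  So ∫_0^π (u')² dx = 8*π + 200*π + 0 = 208*π.
||u||_{H^1}^2 = (16*π) + (208*π) = 224*π.


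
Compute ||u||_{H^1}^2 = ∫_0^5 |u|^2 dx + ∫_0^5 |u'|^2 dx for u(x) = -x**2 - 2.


||u||_{H^1}^2 = 2935/3

The H^1 norm (squared) on an interval (0, L) is
  ||u||_{H^1}^2 = ∫_0^L u(x)^2 dx + ∫_0^L u'(x)^2 dx.
Compute u'(x) = -2*x.
Then u(x)^2 = x**4 + 4*x**2 + 4 and u'(x)^2 = 4*x**2.
Integrate each monomial from 0 to 5 using ∫_0^5 c·x^n dx = c·5^(n+1)/(n+1):
  ∫_0^5 u(x)^2 dx = ∫_0^5 (x^4 + 4*x^2 + 4) dx. Term by term:
    ∫_0^5 x^4 dx = 625;  ∫_0^5 4*x^2 dx = 500/3;  ∫_0^5 4 dx = 20.
  Sum: 625 + 500/3 + 20 = 2435/3.
  ∫_0^5 u'(x)^2 dx = ∫_0^5 (4*x^2) dx. Term by term:
    ∫_0^5 4*x^2 dx = 500/3.
Adding: ||u||_{H^1}^2 = 2435/3 + 500/3 = 2935/3.


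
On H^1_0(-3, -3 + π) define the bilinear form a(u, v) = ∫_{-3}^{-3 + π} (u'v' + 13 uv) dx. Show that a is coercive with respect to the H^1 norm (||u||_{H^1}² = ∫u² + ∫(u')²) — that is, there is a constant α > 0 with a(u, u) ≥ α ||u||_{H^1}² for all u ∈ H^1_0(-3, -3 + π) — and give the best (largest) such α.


α = 1

Coercivity of a(·,·) on H^1_0(-3, -3 + π) means a(u, u) ≥ α ||u||_{H^1}² for every u ∈ H^1_0.
The interval has length L = π, and Poincaré/coercivity depend only on L. Here a(u, u) = ∫(u')² + (13)·∫u².
Here c = 13 ≥ 1, so a(u,u) = ∫(u')² + c∫u² ≥ ∫(u')² + ∫u² = ||u||_{H^1}², i.e. α = 1 works. No larger α is possible: a(u,u) ≥ α||u||_{H^1}² means (1−α)∫(u')² ≥ (α−c)∫u², and for the modes u_n = sin(nπ(x−x₀)/L) (x₀ the left endpoint) one has ∫u_n²/∫(u_n')² = (L/(nπ))² → 0, so a(u_n,u_n)/||u_n||_{H^1}² → 1. Hence the optimal constant is α = 1.
Therefore α = 1.


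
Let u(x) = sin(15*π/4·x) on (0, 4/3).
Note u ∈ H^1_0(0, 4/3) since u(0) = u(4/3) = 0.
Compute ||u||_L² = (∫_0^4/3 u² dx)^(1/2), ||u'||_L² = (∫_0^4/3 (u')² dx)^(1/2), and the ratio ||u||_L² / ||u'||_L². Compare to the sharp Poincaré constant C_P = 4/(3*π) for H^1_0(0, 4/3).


||u||_L² / ||u'||_L² = 4/(15*π) < C_P = 4/(3*π).

u(x) = sin(15*π/4·x), so u'(x) = 15*π*cos(15*π*x/4)/4.
Writing u(x) = A·sin(kπx/L) with A = 1 and k = 5, use ∫_0^L sin²(kπx/L) dx = L/2 and ∫_0^L cos²(kπx/L) dx = L/2.
u² = 1·sin²(15*π/4·x) and (u')² = 225*π^2/16·cos²(15*π/4·x), and each of sin², cos² integrates to L/2 = 2/3 over (0, 4/3).
∫_0^4/3 u² dx = 2/3, so ||u||_L² = sqrt(6)/3.
∫_0^4/3 (u')² dx = 75*π^2/8, so ||u'||_L² = 5*sqrt(6)*π/4.
Ratio ||u||_L² / ||u'||_L² = 4/(15*π).
Sharp Poincaré constant on H^1_0(0, 4/3) is C_P = L/π = 4/(3*π), achieved by sin(3*π/4·x).
This is the k = 5 harmonic; the ratio L/(kπ) is strictly less than C_P = L/π, consistent with the sharp inequality ||u||_L² ≤ C_P ||u'||_L².


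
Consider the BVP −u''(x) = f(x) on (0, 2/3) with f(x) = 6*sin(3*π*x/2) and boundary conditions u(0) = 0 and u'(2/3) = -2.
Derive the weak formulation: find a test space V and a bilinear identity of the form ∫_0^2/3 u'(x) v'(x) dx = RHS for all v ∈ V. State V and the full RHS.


V = {v ∈ H^1(0, 2/3) : v(0) = 0} (test functions vanish at x = 0 where u is specified); weak form: ∫_0^2/3 u'v' dx = ∫_0^2/3 (6*sin(3*π*x/2)) v dx − 2·v(2/3) for all v ∈ V.

Multiply both sides by a test function v and integrate from 0 to 2/3:
  ∫_0^2/3 −u''(x) v(x) dx = ∫_0^2/3 f(x) v(x) dx.
Integrate the LHS by parts once:
  ∫_0^2/3 −u'' v dx = −[u'(x) v(x)]_0^2/3 + ∫_0^2/3 u'(x) v'(x) dx.
Thus ∫_0^2/3 u'(x) v'(x) dx = ∫_0^2/3 f(x) v(x) dx + [u'(x) v(x)]_0^2/3.
Choose V so that boundary terms are either known or forced to vanish.
Mixed BC: u(0) = 0 (Dirichlet) and u'(2/3) = -2 (Neumann). Define V = {v ∈ H^1(0, 2/3) : v(0) = 0}. Then [u' v]_0^2/3 = u'(2/3)·v(2/3) − u'(0)·0 = − 2·v(2/3).
Weak formulation: find u (satisfying any essential BC) such that ∫_0^2/3 u'(x) v'(x) dx = ∫_0^2/3 f v dx − 2·v(2/3) for all v ∈ V (Dirichlet at 0 absorbed into V; Neumann datum at x = 2/3 contributes the boundary term).
Substituting f(x) = 6*sin(3*π*x/2), the right-hand side is ∫_0^2/3 (6*sin(3*π*x/2)) v dx − 2·v(2/3).


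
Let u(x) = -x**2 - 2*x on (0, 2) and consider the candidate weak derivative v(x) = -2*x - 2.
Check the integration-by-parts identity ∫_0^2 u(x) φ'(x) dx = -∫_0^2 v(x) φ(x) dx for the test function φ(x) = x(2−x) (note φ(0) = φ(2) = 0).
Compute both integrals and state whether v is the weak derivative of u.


LHS = 16/3, RHS = 16/3. Yes, v = u' weakly.

u(x) = -x**2 - 2*x, classical derivative u'(x) = -2*x - 2.
φ(x) = x(2−x), so φ'(x) = 2 - 2*x.
Note φ(0) = φ(2) = 0, so the boundary term u·φ vanishes.
LHS = ∫_0^2 u(x) φ'(x) dx = ∫_0^2 (2*x^3 + 2*x^2 - 4*x) dx. Term by term:
  ∫_0^2 2*x^3 dx = 8;  ∫_0^2 2*x^2 dx = 16/3;  ∫_0^2 -4*x dx = -8.
Sum: 8 + 16/3 − 8 = 16/3.
So LHS = 16/3.
∫_0^2 v(x) φ(x) dx = ∫_0^2 (2*x^3 - 2*x^2 - 4*x) dx. Term by term:
  ∫_0^2 2*x^3 dx = 8;  ∫_0^2 -2*x^2 dx = -16/3;  ∫_0^2 -4*x dx = -8.
Sum: 8 − 16/3 − 8 = -16/3.
So RHS = -∫_0^2 v(x) φ(x) dx = 16/3.
LHS = RHS, so the identity holds for this test φ.
Moreover u is smooth here and v(x) = u'(x) = -2*x - 2 pointwise, so the identity holds for every test function. Hence v is the weak derivative of u.


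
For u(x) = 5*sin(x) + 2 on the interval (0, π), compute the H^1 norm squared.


||u||_{H^1(0,π)}^2 = 40 + 29*π

u'(x) = 5*cos(x).
Expand u² and (u')² and integrate term by term on (0, π), using: for integers n ≥ 1, ∫_0^π sin²(nx) dx = ∫_0^π cos²(nx) dx = π/2; for n ≠ n', ∫_0^π sin(nx)sin(n'x) dx = ∫_0^π cos(nx)cos(n'x) dx = 0; and by product-to-sum, ∫_0^π sin(nx)cos(n'x) dx = ½∫_0^π [sin((n+n')x) + sin((n−n')x)] dx, which is 0 when n+n' is even and 2n/(n²−n'²) when n+n' is odd (it need not vanish on (0, π)). For the constant mode: ∫_0^π 1 dx = π, ∫_0^π cos(nx) dx = 0, ∫_0^π sin(nx) dx = (1−(−1)^n)/n.
  u² squared terms: (2)²·∫1 dx = 4·π = 4*π;  (5)²·∫sin(x)² dx = 25·π/2 = 25*π/2.
  u² cross terms: 2·(2)·(5)·∫1·sin(x) dx = 20·(2) = 40.
  So ∫_0^π u² dx = 4*π + 25*π/2 + 40 = 40 + 33*π/2.
  (u')² squared terms: (5)²·∫cos(x)² dx = 25·π/2 = 25*π/2.
  So ∫_0^π (u')² dx = 25*π/2.
||u||_{H^1}^2 = (40 + 33*π/2) + (25*π/2) = 40 + 29*π.


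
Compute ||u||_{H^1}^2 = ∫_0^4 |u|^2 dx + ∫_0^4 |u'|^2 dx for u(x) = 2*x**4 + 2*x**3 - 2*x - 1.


||u||_{H^1}^2 = 127107068/315

The H^1 norm (squared) on an interval (0, L) is
  ||u||_{H^1}^2 = ∫_0^L u(x)^2 dx + ∫_0^L u'(x)^2 dx.
Compute u'(x) = 8*x**3 + 6*x**2 - 2.
Then u(x)^2 = 4*x**8 + 8*x**7 + 4*x**6 - 8*x**5 - 12*x**4 - 4*x**3 + 4*x**2 + 4*x + 1 and u'(x)^2 = 64*x**6 + 96*x**5 + 36*x**4 - 32*x**3 - 24*x**2 + 4.
Integrate each monomial from 0 to 4 using ∫_0^4 c·x^n dx = c·4^(n+1)/(n+1):
  ∫_0^4 u(x)^2 dx = ∫_0^4 (4*x^8 + 8*x^7 + 4*x^6 - 8*x^5 - 12*x^4 - 4*x^3 + 4*x^2 + 4*x + 1) dx. Term by term:
    ∫_0^4 4*x^8 dx = 1048576/9;  ∫_0^4 8*x^7 dx = 65536;  ∫_0^4 4*x^6 dx = 65536/7;
    ∫_0^4 -8*x^5 dx = -16384/3;  ∫_0^4 -12*x^4 dx = -12288/5;  ∫_0^4 -4*x^3 dx = -256;
    ∫_0^4 4*x^2 dx = 256/3;  ∫_0^4 4*x dx = 32;  ∫_0^4 1 dx = 4.
  Sum: 1048576/9 + 65536 + 65536/7 − 16384/3 − 12288/5 − 256 + 256/3 + 32 + 4 = 57756236/315.
  ∫_0^4 u'(x)^2 dx = ∫_0^4 (64*x^6 + 96*x^5 + 36*x^4 - 32*x^3 - 24*x^2 + 4) dx. Term by term:
    ∫_0^4 64*x^6 dx = 1048576/7;  ∫_0^4 96*x^5 dx = 65536;  ∫_0^4 36*x^4 dx = 36864/5;
    ∫_0^4 -32*x^3 dx = -2048;  ∫_0^4 -24*x^2 dx = -512;  ∫_0^4 4 dx = 16.
  Sum: 1048576/7 + 65536 + 36864/5 − 2048 − 512 + 16 = 7705648/35.
Adding: ||u||_{H^1}^2 = 57756236/315 + 7705648/35 = 127107068/315.


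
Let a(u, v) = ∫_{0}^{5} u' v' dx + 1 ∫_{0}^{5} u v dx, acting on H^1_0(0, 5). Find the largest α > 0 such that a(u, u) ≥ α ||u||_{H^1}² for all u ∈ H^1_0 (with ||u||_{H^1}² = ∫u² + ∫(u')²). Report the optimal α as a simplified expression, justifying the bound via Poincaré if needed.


α = 1

Coercivity of a(·,·) on H^1_0(0, 5) means a(u, u) ≥ α ||u||_{H^1}² for every u ∈ H^1_0.
The interval has length L = 5, and Poincaré/coercivity depend only on L. Here a(u, u) = ∫(u')² + (1)·∫u².
Here c = 1 ≥ 1, so a(u,u) = ∫(u')² + c∫u² ≥ ∫(u')² + ∫u² = ||u||_{H^1}², i.e. α = 1 works. No larger α is possible: a(u,u) ≥ α||u||_{H^1}² means (1−α)∫(u')² ≥ (α−c)∫u², and for the modes u_n = sin(nπ(x−x₀)/L) (x₀ the left endpoint) one has ∫u_n²/∫(u_n')² = (L/(nπ))² → 0, so a(u_n,u_n)/||u_n||_{H^1}² → 1. Hence the optimal constant is α = 1.
Therefore α = 1.


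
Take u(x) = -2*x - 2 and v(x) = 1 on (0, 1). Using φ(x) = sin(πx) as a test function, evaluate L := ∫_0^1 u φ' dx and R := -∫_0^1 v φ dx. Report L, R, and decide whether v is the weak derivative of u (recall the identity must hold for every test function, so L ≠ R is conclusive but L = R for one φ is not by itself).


LHS = 4/π, RHS = -2/π. No, v is not the weak derivative of u.

u(x) = -2*x - 2, classical derivative u'(x) = -2.
φ(x) = sin(πx), so φ'(x) = π*cos(π*x).
Note φ(0) = φ(1) = 0, so the boundary term u·φ vanishes.
LHS = ∫_0^1 u(x) φ'(x) dx = ∫_0^1 (-2*π*x*cos(π*x) - 2*π*cos(π*x)) dx. Term by term:
  ∫_0^1 -2*π*cos(π*x) dx = 0;  ∫_0^1 -2*π*x*cos(π*x) dx = 4/π.
Sum: 0 + 4/π = 4/π.
So LHS = 4/π.
∫_0^1 v(x) φ(x) dx = ∫_0^1 (sin(π*x)) dx. Term by term:
  ∫_0^1 sin(π*x) dx = 2/π.
So RHS = -∫_0^1 v(x) φ(x) dx = -2/π.
LHS − RHS = 6/π ≠ 0, so the identity fails.
(For a valid weak derivative the identity must hold for EVERY test function, in particular this one. The failure shows v is NOT the weak derivative of u.)
Correct weak derivative would be u'(x) = -2.


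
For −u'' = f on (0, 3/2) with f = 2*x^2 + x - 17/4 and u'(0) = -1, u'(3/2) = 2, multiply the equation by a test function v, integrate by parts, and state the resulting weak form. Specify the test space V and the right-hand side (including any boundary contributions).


V = H^1(0, 3/2) (v unrestricted at boundary; u is determined up to an additive constant); weak form: ∫_0^3/2 u'v' dx = ∫_0^3/2 (2*x^2 + x - 17/4) v dx + 2·v(3/2) + v(0) for all v ∈ V.

Multiply both sides by a test function v and integrate from 0 to 3/2:
  ∫_0^3/2 −u''(x) v(x) dx = ∫_0^3/2 f(x) v(x) dx.
Integrate the LHS by parts once:
  ∫_0^3/2 −u'' v dx = −[u'(x) v(x)]_0^3/2 + ∫_0^3/2 u'(x) v'(x) dx.
Thus ∫_0^3/2 u'(x) v'(x) dx = ∫_0^3/2 f(x) v(x) dx + [u'(x) v(x)]_0^3/2.
Choose V so that boundary terms are either known or forced to vanish.
u has inhomogeneous Neumann u'(0) = -1, u'(3/2) = 2. [u' v]_0^3/2 = (2)·v(3/2) − (-1)·v(0) = 2·v(3/2) + v(0). Take V = H^1(0, 3/2); boundary term becomes part of RHS.
Weak formulation: find u (satisfying any essential BC) such that ∫_0^3/2 u'(x) v'(x) dx = ∫_0^3/2 f v dx + 2·v(3/2) + v(0) for all v ∈ V (Neumann data are natural BCs: they enter the RHS as boundary terms).
Substituting f(x) = 2*x^2 + x - 17/4, the right-hand side is ∫_0^3/2 (2*x^2 + x - 17/4) v dx + 2·v(3/2) + v(0).
Compatibility check (pure Neumann): taking v ≡ 1 ∈ V gives 0 = ∫_0^3/2 f dx + (2) − (-1), i.e. ∫_0^3/2 f dx must equal u'(0) − u'(3/2) = -3. Indeed ∫_0^3/2 (2*x^2 + x - 17/4) dx = -3, so the data are compatible. The solution is then unique only up to an additive constant (fix it e.g. by requiring ∫_0^3/2 u dx = 0).


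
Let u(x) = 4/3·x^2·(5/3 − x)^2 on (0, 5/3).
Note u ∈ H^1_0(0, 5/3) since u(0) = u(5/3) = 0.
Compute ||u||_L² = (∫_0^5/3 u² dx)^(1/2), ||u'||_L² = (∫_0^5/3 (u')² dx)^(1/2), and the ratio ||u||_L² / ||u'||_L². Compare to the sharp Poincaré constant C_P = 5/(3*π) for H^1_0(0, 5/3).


||u||_L² / ||u'||_L² = 5*sqrt(3)/18 < C_P = 5/(3*π).

u(x) = 4/3·x^2·(5/3 − x)^2, so u'(x) = 8*x*(3*x - 5)*(6*x - 5)/27.
u(x) = 4/3·x^2·(5/3 − x)^2 vanishes at x = 0 and x = 5/3, so u ∈ H^1_0(0, 5/3). Differentiate via the product rule and integrate the resulting polynomials term by term.
  ∫_0^5/3 u² dx = ∫_0^5/3 (16*x^8/9 - 320*x^7/27 + 800*x^6/27 - 8000*x^5/243 + 10000*x^4/729) dx. Term by term:
    ∫_0^5/3 16*x^8/9 dx = 31250000/1594323;  ∫_0^5/3 -320*x^7/27 dx = -15625000/177147;  ∫_0^5/3 800*x^6/27 dx = 62500000/413343;
    ∫_0^5/3 -8000*x^5/243 dx = -62500000/531441;  ∫_0^5/3 10000*x^4/729 dx = 6250000/177147.
  Sum: 31250000/1594323 − 15625000/177147 + 62500000/413343 − 62500000/531441 + 6250000/177147 = 3125000/11160261.
  ∫_0^5/3 (u')² dx = ∫_0^5/3 (256*x^6/9 - 1280*x^5/9 + 20800*x^4/81 - 16000*x^3/81 + 40000*x^2/729) dx. Term by term:
    ∫_0^5/3 256*x^6/9 dx = 20000000/137781;  ∫_0^5/3 -1280*x^5/9 dx = -10000000/19683;  ∫_0^5/3 20800*x^4/81 dx = 13000000/19683;
    ∫_0^5/3 -16000*x^3/81 dx = -2500000/6561;  ∫_0^5/3 40000*x^2/729 dx = 5000000/59049.
  Sum: 20000000/137781 − 10000000/19683 + 13000000/19683 − 2500000/6561 + 5000000/59049 = 500000/413343.
∫_0^5/3 u² dx = 3125000/11160261, so ||u||_L² = 1250*sqrt(42)/15309.
∫_0^5/3 (u')² dx = 500000/413343, so ||u'||_L² = 500*sqrt(14)/1701.
Ratio ||u||_L² / ||u'||_L² = 5*sqrt(3)/18.
Sharp Poincaré constant on H^1_0(0, 5/3) is C_P = L/π = 5/(3*π), achieved by sin(3*π/5·x).
A polynomial bump cannot attain the sharp Poincaré constant (only the first sine eigenfunction does), so the ratio is strictly less than C_P, consistent with ||u||_L² ≤ C_P ||u'||_L².


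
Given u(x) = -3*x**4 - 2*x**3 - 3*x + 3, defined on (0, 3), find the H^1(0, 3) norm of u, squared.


||u||_{H^1}^2 = 1378971/14

The H^1 norm (squared) on an interval (0, L) is
  ||u||_{H^1}^2 = ∫_0^L u(x)^2 dx + ∫_0^L u'(x)^2 dx.
Compute u'(x) = -12*x**3 - 6*x**2 - 3.
Then u(x)^2 = 9*x**8 + 12*x**7 + 4*x**6 + 18*x**5 - 6*x**4 - 12*x**3 + 9*x**2 - 18*x + 9 and u'(x)^2 = 144*x**6 + 144*x**5 + 36*x**4 + 72*x**3 + 36*x**2 + 9.
Integrate each monomial from 0 to 3 using ∫_0^3 c·x^n dx = c·3^(n+1)/(n+1):
  ∫_0^3 u(x)^2 dx = ∫_0^3 (9*x^8 + 12*x^7 + 4*x^6 + 18*x^5 - 6*x^4 - 12*x^3 + 9*x^2 - 18*x + 9) dx. Term by term:
    ∫_0^3 9*x^8 dx = 19683;  ∫_0^3 12*x^7 dx = 19683/2;  ∫_0^3 4*x^6 dx = 8748/7;
    ∫_0^3 18*x^5 dx = 2187;  ∫_0^3 -6*x^4 dx = -1458/5;  ∫_0^3 -12*x^3 dx = -243;
    ∫_0^3 9*x^2 dx = 81;  ∫_0^3 -18*x dx = -81;  ∫_0^3 9 dx = 27.
  Sum: 19683 + 19683/2 + 8748/7 + 2187 − 1458/5 − 243 + 81 − 81 + 27 = 2271753/70.
  ∫_0^3 u'(x)^2 dx = ∫_0^3 (144*x^6 + 144*x^5 + 36*x^4 + 72*x^3 + 36*x^2 + 9) dx. Term by term:
    ∫_0^3 144*x^6 dx = 314928/7;  ∫_0^3 144*x^5 dx = 17496;  ∫_0^3 36*x^4 dx = 8748/5;
    ∫_0^3 72*x^3 dx = 1458;  ∫_0^3 36*x^2 dx = 324;  ∫_0^3 9 dx = 27.
  Sum: 314928/7 + 17496 + 8748/5 + 1458 + 324 + 27 = 2311551/35.
Adding: ||u||_{H^1}^2 = 2271753/70 + 2311551/35 = 1378971/14.


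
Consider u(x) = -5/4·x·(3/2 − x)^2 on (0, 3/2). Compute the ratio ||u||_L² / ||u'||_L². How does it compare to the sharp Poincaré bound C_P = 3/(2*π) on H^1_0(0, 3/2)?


||u||_L² / ||u'||_L² = 3*sqrt(14)/28 < C_P = 3/(2*π).

u(x) = -5/4·x·(3/2 − x)^2, so u'(x) = -15*x^2/4 + 15*x/2 - 45/16.
u(x) = -5/4·x·(3/2 − x)^2 vanishes at x = 0 and x = 3/2, so u ∈ H^1_0(0, 3/2). Differentiate via the product rule and integrate the resulting polynomials term by term.
  ∫_0^3/2 u² dx = ∫_0^3/2 (25*x^6/16 - 75*x^5/8 + 675*x^4/32 - 675*x^3/32 + 2025*x^2/256) dx. Term by term:
    ∫_0^3/2 25*x^6/16 dx = 54675/14336;  ∫_0^3/2 -75*x^5/8 dx = -18225/1024;  ∫_0^3/2 675*x^4/32 dx = 32805/1024;
    ∫_0^3/2 -675*x^3/32 dx = -54675/2048;  ∫_0^3/2 2025*x^2/256 dx = 18225/2048.
  Sum: 54675/14336 − 18225/1024 + 32805/1024 − 54675/2048 + 18225/2048 = 3645/14336.
  ∫_0^3/2 (u')² dx = ∫_0^3/2 (225*x^4/16 - 225*x^3/4 + 2475*x^2/32 - 675*x/16 + 2025/256) dx. Term by term:
    ∫_0^3/2 225*x^4/16 dx = 10935/512;  ∫_0^3/2 -225*x^3/4 dx = -18225/256;  ∫_0^3/2 2475*x^2/32 dx = 22275/256;
    ∫_0^3/2 -675*x/16 dx = -6075/128;  ∫_0^3/2 2025/256 dx = 6075/512.
  Sum: 10935/512 − 18225/256 + 22275/256 − 6075/128 + 6075/512 = 405/256.
∫_0^3/2 u² dx = 3645/14336, so ||u||_L² = 27*sqrt(70)/448.
∫_0^3/2 (u')² dx = 405/256, so ||u'||_L² = 9*sqrt(5)/16.
Ratio ||u||_L² / ||u'||_L² = 3*sqrt(14)/28.
Sharp Poincaré constant on H^1_0(0, 3/2) is C_P = L/π = 3/(2*π), achieved by sin(2*π/3·x).
A polynomial bump cannot attain the sharp Poincaré constant (only the first sine eigenfunction does), so the ratio is strictly less than C_P, consistent with ||u||_L² ≤ C_P ||u'||_L².


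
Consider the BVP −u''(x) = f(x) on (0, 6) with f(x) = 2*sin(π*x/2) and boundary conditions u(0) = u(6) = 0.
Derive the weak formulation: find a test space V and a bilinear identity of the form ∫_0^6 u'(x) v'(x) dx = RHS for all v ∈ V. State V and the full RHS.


V = H^1_0(0, 6) (so v(0) = v(6) = 0); weak form: ∫_0^6 u'v' dx = ∫_0^6 (2*sin(π*x/2)) v dx for all v ∈ V.

Multiply both sides by a test function v and integrate from 0 to 6:
  ∫_0^6 −u''(x) v(x) dx = ∫_0^6 f(x) v(x) dx.
Integrate the LHS by parts once:
  ∫_0^6 −u'' v dx = −[u'(x) v(x)]_0^6 + ∫_0^6 u'(x) v'(x) dx.
Thus ∫_0^6 u'(x) v'(x) dx = ∫_0^6 f(x) v(x) dx + [u'(x) v(x)]_0^6.
Choose V so that boundary terms are either known or forced to vanish.
u is Dirichlet: u(0) = u(6) = 0. Let V = H^1_0(0, 6); then v(0) = v(6) = 0, and [u' v]_0^6 = 0.
Weak formulation: find u (satisfying any essential BC) such that ∫_0^6 u'(x) v'(x) dx = ∫_0^6 f v dx for all v ∈ V.
Substituting f(x) = 2*sin(π*x/2), the right-hand side is ∫_0^6 (2*sin(π*x/2)) v dx.


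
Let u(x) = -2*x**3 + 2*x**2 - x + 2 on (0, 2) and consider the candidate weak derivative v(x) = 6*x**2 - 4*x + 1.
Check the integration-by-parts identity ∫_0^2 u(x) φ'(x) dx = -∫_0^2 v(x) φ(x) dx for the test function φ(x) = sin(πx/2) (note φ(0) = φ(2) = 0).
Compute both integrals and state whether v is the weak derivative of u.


LHS = -192/π^3 + 36/π, RHS = -36/π + 192/π^3. No, v is not the weak derivative of u.

u(x) = -2*x**3 + 2*x**2 - x + 2, classical derivative u'(x) = -6*x**2 + 4*x - 1.
φ(x) = sin(πx/2), so φ'(x) = π*cos(π*x/2)/2.
Note φ(0) = φ(2) = 0, so the boundary term u·φ vanishes.
LHS = ∫_0^2 u(x) φ'(x) dx = ∫_0^2 (-π*x^3*cos(π*x/2) + π*x^2*cos(π*x/2) - π*x*cos(π*x/2)/2 + π*cos(π*x/2)) dx. Term by term:
  ∫_0^2 π*cos(π*x/2) dx = 0;  ∫_0^2 π*x^2*cos(π*x/2) dx = -16/π;  ∫_0^2 -π*x^3*cos(π*x/2) dx = -192/π^3 + 48/π;
  ∫_0^2 -π*x*cos(π*x/2)/2 dx = 4/π.
Sum: 0 − 16/π + -192/π^3 + 48/π + 4/π = -192/π^3 + 36/π.
So LHS = -192/π^3 + 36/π.
∫_0^2 v(x) φ(x) dx = ∫_0^2 (6*x^2*sin(π*x/2) - 4*x*sin(π*x/2) + sin(π*x/2)) dx. Term by term:
  ∫_0^2 -4*x*sin(π*x/2) dx = -16/π;  ∫_0^2 6*x^2*sin(π*x/2) dx = -192/π^3 + 48/π;  ∫_0^2 sin(π*x/2) dx = 4/π.
Sum: -16/π + -192/π^3 + 48/π + 4/π = -192/π^3 + 36/π.
So RHS = -∫_0^2 v(x) φ(x) dx = -36/π + 192/π^3.
LHS − RHS = -384/π^3 + 72/π ≠ 0, so the identity fails.
(For a valid weak derivative the identity must hold for EVERY test function, in particular this one. The failure shows v is NOT the weak derivative of u.)
Correct weak derivative would be u'(x) = -6*x**2 + 4*x - 1.
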